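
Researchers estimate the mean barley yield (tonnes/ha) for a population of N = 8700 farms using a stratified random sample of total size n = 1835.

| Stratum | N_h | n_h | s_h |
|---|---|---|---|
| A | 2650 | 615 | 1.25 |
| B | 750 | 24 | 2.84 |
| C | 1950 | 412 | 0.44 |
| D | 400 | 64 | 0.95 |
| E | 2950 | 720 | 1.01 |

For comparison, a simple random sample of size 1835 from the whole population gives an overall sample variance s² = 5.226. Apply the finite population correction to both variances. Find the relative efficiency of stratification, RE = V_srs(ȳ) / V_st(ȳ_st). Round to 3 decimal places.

RE ≈ 0.813

V̂(ȳ_st) = Σ W_h² (1 − n_h/N_h) s_h²/n_h, with W_h = N_h/N and N = 8700:
  stratum A: (2650/8700)²·(1 − 615/2650)·1.25²/615 = 0.000181016
  stratum B: (750/8700)²·(1 − 24/750)·2.84²/24 = 0.0024176
  stratum C: (1950/8700)²·(1 − 412/1950)·0.44²/412 = 1.86192e-05
  stratum D: (400/8700)²·(1 − 64/400)·0.95²/64 = 2.50396e-05
  stratum E: (2950/8700)²·(1 − 720/2950)·1.01²/720 = 0.00012314
V_st = 0.00276542
V_srs = (1 − 1835/8700)·5.226/1835 = 0.00224727
Relative efficiency = V_srs / V_st = 0.00224727/0.00276542 = 0.8126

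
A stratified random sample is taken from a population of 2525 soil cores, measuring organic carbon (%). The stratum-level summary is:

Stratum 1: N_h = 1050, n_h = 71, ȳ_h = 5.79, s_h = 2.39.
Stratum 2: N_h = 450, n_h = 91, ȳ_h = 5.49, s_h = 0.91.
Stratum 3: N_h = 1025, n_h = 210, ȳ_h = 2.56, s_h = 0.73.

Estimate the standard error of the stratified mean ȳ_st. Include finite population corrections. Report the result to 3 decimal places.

SE(ȳ_st) ≈ 0.116

V̂(ȳ_st) = Σ W_h² (1 − n_h/N_h) s_h²/n_h, with W_h = N_h/N and N = 2525:
  stratum 1: (1050/2525)²·(1 − 71/1050)·2.39²/71 = 0.0129714
  stratum 2: (450/2525)²·(1 − 91/450)·0.91²/91 = 0.000230582
  stratum 3: (1025/2525)²·(1 − 210/1025)·0.73²/210 = 0.000332495
V̂(ȳ_st) = 0.0135345
SE(ȳ_st) = √0.0135345 = 0.116338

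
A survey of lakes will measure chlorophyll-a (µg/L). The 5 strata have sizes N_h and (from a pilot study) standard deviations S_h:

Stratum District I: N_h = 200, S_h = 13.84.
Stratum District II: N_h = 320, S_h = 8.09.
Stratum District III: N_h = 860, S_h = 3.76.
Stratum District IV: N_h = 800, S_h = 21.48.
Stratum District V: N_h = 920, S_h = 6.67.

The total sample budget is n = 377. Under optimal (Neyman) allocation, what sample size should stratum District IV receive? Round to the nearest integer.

Neyman allocation: n_h = n · N_h S_h / Σ N_i S_i, with n = 377.
  stratum District I: N_h·S_h = 200·13.84 = 2768.00
  stratum District II: N_h·S_h = 320·8.09 = 2588.80
  stratum District III: N_h·S_h = 860·3.76 = 3233.60
  stratum District IV: N_h·S_h = 800·21.48 = 17184.00
  stratum District V: N_h·S_h = 920·6.67 = 6136.40
Σ N_h S_h = 31910.80
n for stratum District IV = 377·17184.00/31910.80 = 203.015 → 203

203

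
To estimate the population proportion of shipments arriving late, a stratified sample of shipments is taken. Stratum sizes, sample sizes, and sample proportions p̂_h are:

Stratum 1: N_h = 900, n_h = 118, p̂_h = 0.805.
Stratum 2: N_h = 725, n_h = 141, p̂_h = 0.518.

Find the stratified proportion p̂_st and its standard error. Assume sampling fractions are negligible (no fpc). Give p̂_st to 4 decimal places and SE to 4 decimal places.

N = 1625; stratum weights W_h = N_h/N.
p̂_st = Σ W_h p̂_h = (900·0.805 + 725·0.518)/1625 = 0.67695
V̂(p̂_st) = Σ W_h² p̂_h(1−p̂_h)/(n_h−1):
  stratum 1: (900/1625)²·0.805·0.195/117 = 0.00041155
  stratum 2: (725/1625)²·0.518·0.482/140 = 0.000354992
V̂(p̂_st) = 0.000766542; SE = √V̂ = 0.0276865

p̂_st ≈ 0.6770, SE ≈ 0.0277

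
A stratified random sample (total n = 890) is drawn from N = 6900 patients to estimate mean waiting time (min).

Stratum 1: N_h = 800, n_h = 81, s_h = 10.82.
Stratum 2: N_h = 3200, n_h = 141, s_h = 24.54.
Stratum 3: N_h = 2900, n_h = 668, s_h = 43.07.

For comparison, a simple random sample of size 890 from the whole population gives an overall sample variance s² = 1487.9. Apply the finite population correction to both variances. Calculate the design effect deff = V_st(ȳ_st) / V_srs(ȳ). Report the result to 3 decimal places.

deff ≈ 0.874

V̂(ȳ_st) = Σ W_h² (1 − n_h/N_h) s_h²/n_h, with W_h = N_h/N and N = 6900:
  stratum 1: (800/6900)²·(1 − 81/800)·10.82²/81 = 0.0174618
  stratum 2: (3200/6900)²·(1 − 141/3200)·24.54²/141 = 0.878135
  stratum 3: (2900/6900)²·(1 − 668/2900)·43.07²/668 = 0.377544
V_st = 1.27314
V_srs = (1 − 890/6900)·1487.9/890 = 1.45616
deff = V_st / V_srs = 1.27314/1.45616 = 0.8743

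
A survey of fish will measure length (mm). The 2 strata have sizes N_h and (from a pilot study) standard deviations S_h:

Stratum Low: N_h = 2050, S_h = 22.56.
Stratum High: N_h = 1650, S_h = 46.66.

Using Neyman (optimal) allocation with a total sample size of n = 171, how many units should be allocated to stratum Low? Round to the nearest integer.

Neyman allocation: n_h = n · N_h S_h / Σ N_i S_i, with n = 171.
  stratum Low: N_h·S_h = 2050·22.56 = 46248.00
  stratum High: N_h·S_h = 1650·46.66 = 76989.00
Σ N_h S_h = 123237.00
n for stratum Low = 171·46248.00/123237.00 = 64.172 → 64

64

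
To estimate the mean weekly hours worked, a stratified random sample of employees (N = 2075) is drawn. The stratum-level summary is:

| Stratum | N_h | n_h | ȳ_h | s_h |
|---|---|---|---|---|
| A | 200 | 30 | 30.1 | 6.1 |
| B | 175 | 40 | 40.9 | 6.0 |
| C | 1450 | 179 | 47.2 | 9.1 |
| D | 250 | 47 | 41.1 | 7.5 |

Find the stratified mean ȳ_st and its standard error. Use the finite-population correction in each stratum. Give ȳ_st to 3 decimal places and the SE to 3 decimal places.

ȳ_st ≈ 44.286, SE ≈ 0.476

ȳ_st = Σ W_h ȳ_h = (200·30.1 + 175·40.9 + 1450·47.2 + 250·41.1)/2075 = 44.28554
V̂(ȳ_st) = Σ W_h² (1 − n_h/N_h) s_h²/n_h, with W_h = N_h/N and N = 2075:
  stratum A: (200/2075)²·(1 − 30/200)·6.1²/30 = 0.00979447
  stratum B: (175/2075)²·(1 − 40/175)·6.0²/40 = 0.00493831
  stratum C: (1450/2075)²·(1 − 179/1450)·9.1²/179 = 0.198019
  stratum D: (250/2075)²·(1 − 47/250)·7.5²/47 = 0.0141067
V̂(ȳ_st) = 0.226859
SE(ȳ_st) = √0.226859 = 0.476297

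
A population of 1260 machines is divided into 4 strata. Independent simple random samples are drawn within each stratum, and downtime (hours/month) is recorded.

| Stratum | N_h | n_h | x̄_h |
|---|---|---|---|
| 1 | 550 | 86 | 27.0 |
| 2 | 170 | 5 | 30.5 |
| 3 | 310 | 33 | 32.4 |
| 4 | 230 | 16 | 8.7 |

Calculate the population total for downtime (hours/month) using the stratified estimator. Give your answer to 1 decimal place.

τ̂_st ≈ 32080.0

τ̂_st = Σ N_h x̄_h = 550·27.0 + 170·30.5 + 310·32.4 + 230·8.7 = 32080.0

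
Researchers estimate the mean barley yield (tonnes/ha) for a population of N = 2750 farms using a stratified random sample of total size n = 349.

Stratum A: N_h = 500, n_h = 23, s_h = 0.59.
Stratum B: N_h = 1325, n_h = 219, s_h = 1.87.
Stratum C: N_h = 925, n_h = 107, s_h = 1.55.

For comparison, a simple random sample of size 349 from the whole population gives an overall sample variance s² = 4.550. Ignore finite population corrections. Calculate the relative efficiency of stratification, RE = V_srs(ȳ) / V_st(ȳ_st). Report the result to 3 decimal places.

V̂(ȳ_st) = Σ W_h² s_h²/n_h, with W_h = N_h/N and N = 2750:
  stratum A: (500/2750)²·0.59²/23 = 0.000500323
  stratum B: (1325/2750)²·1.87²/219 = 0.00370685
  stratum C: (925/2750)²·1.55²/107 = 0.00254037
V_st = 0.00674755
V_srs = s²/n = 4.550/349 = 0.0130372
Relative efficiency = V_srs / V_st = 0.0130372/0.00674755 = 1.9321

RE ≈ 1.932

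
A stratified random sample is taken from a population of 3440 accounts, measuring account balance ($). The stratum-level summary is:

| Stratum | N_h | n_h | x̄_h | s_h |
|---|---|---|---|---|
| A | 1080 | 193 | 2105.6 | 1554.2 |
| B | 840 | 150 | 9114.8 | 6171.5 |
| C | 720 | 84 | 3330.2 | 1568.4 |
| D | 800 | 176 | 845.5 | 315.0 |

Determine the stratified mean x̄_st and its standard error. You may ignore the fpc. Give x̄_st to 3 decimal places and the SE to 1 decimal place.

x̄_st ≈ 3780.414, SE ≈ 133.0

x̄_st = Σ W_h x̄_h = (1080·2105.6 + 840·9114.8 + 720·3330.2 + 800·845.5)/3440 = 3780.41395
V̂(x̄_st) = Σ W_h² s_h²/n_h, with W_h = N_h/N and N = 3440:
  stratum A: (1080/3440)²·1554.2²/193 = 1233.64
  stratum B: (840/3440)²·6171.5²/150 = 15140.2
  stratum C: (720/3440)²·1568.4²/84 = 1282.87
  stratum D: (800/3440)²·315.0²/176 = 30.491
V̂(x̄_st) = 17687.2
SE(x̄_st) = √17687.2 = 132.993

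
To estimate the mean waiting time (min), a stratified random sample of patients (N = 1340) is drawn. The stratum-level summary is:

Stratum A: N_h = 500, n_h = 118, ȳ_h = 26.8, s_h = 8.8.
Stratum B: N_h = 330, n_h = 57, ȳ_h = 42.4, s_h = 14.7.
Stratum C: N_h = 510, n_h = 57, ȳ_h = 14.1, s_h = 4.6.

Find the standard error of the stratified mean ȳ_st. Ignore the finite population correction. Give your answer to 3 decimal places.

V̂(ȳ_st) = Σ W_h² s_h²/n_h, with W_h = N_h/N and N = 1340:
  stratum A: (500/1340)²·8.8²/118 = 0.0913721
  stratum B: (330/1340)²·14.7²/57 = 0.229921
  stratum C: (510/1340)²·4.6²/57 = 0.0537739
V̂(ȳ_st) = 0.375067
SE(ȳ_st) = √0.375067 = 0.612427

SE(ȳ_st) ≈ 0.612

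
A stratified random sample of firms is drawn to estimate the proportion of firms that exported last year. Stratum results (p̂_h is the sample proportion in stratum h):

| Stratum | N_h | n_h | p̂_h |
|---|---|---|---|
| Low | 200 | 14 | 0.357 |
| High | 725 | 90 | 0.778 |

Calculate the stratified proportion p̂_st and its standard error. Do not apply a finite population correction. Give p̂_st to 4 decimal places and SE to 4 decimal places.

p̂_st ≈ 0.6870, SE ≈ 0.0449

N = 925; stratum weights W_h = N_h/N.
p̂_st = Σ W_h p̂_h = (200·0.357 + 725·0.778)/925 = 0.68697
V̂(p̂_st) = Σ W_h² p̂_h(1−p̂_h)/(n_h−1):
  stratum Low: (200/925)²·0.357·0.643/13 = 0.000825491
  stratum High: (725/925)²·0.778·0.222/89 = 0.00119216
V̂(p̂_st) = 0.00201765; SE = √V̂ = 0.0449183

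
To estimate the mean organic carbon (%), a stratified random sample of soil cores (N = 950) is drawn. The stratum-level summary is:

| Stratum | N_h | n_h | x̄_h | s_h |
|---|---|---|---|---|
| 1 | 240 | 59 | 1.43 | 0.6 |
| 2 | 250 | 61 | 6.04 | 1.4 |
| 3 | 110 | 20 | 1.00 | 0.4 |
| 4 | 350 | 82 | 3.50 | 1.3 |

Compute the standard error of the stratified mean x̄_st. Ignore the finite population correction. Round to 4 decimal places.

V̂(x̄_st) = Σ W_h² s_h²/n_h, with W_h = N_h/N and N = 950:
  stratum 1: (240/950)²·0.6²/59 = 0.000389427
  stratum 2: (250/950)²·1.4²/61 = 0.00222515
  stratum 3: (110/950)²·0.4²/20 = 0.000107258
  stratum 4: (350/950)²·1.3²/82 = 0.00279745
V̂(x̄_st) = 0.00551928
SE(x̄_st) = √0.00551928 = 0.0742919

SE(x̄_st) ≈ 0.0743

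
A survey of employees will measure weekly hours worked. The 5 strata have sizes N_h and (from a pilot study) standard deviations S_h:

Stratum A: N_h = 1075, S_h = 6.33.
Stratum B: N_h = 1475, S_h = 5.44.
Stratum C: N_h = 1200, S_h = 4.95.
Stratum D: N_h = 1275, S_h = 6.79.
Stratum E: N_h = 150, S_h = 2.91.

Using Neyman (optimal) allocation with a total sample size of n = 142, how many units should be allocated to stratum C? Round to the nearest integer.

28

Neyman allocation: n_h = n · N_h S_h / Σ N_i S_i, with n = 142.
  stratum A: N_h·S_h = 1075·6.33 = 6804.75
  stratum B: N_h·S_h = 1475·5.44 = 8024.00
  stratum C: N_h·S_h = 1200·4.95 = 5940.00
  stratum D: N_h·S_h = 1275·6.79 = 8657.25
  stratum E: N_h·S_h = 150·2.91 = 436.50
Σ N_h S_h = 29862.50
n for stratum C = 142·5940.00/29862.50 = 28.245 → 28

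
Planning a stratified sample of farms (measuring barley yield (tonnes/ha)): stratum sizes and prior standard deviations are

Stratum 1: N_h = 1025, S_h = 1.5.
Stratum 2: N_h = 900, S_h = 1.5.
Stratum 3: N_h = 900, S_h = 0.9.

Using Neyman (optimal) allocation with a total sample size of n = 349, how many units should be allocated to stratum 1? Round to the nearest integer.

145

Neyman allocation: n_h = n · N_h S_h / Σ N_i S_i, with n = 349.
  stratum 1: N_h·S_h = 1025·1.5 = 1537.50
  stratum 2: N_h·S_h = 900·1.5 = 1350.00
  stratum 3: N_h·S_h = 900·0.9 = 810.00
Σ N_h S_h = 3697.50
n for stratum 1 = 349·1537.50/3697.50 = 145.122 → 145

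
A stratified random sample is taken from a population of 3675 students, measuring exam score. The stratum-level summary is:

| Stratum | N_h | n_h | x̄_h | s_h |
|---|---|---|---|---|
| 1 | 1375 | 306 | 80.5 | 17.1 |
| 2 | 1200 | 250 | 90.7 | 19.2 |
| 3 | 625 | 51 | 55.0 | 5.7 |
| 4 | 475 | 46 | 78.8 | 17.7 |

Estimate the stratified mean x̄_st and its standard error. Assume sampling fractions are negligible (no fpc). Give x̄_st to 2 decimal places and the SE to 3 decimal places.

x̄_st ≈ 79.27, SE ≈ 0.651

x̄_st = Σ W_h x̄_h = (1375·80.5 + 1200·90.7 + 625·55.0 + 475·78.8)/3675 = 79.27415
V̂(x̄_st) = Σ W_h² s_h²/n_h, with W_h = N_h/N and N = 3675:
  stratum 1: (1375/3675)²·17.1²/306 = 0.133771
  stratum 2: (1200/3675)²·19.2²/250 = 0.157221
  stratum 3: (625/3675)²·5.7²/51 = 0.0184257
  stratum 4: (475/3675)²·17.7²/46 = 0.113779
V̂(x̄_st) = 0.423196
SE(x̄_st) = √0.423196 = 0.650535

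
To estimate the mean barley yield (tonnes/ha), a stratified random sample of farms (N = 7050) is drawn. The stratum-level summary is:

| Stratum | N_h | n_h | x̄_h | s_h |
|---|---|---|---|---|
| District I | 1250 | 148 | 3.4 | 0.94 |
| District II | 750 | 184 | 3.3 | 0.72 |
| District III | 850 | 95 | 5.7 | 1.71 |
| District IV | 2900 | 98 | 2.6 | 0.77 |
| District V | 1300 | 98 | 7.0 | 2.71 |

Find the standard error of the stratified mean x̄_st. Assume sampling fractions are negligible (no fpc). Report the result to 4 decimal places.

V̂(x̄_st) = Σ W_h² s_h²/n_h, with W_h = N_h/N and N = 7050:
  stratum District I: (1250/7050)²·0.94²/148 = 0.000187688
  stratum District II: (750/7050)²·0.72²/184 = 3.18854e-05
  stratum District III: (850/7050)²·1.71²/95 = 0.000447433
  stratum District IV: (2900/7050)²·0.77²/98 = 0.0010237
  stratum District V: (1300/7050)²·2.71²/98 = 0.00254813
V̂(x̄_st) = 0.00423883
SE(x̄_st) = √0.00423883 = 0.0651063

SE(x̄_st) ≈ 0.0651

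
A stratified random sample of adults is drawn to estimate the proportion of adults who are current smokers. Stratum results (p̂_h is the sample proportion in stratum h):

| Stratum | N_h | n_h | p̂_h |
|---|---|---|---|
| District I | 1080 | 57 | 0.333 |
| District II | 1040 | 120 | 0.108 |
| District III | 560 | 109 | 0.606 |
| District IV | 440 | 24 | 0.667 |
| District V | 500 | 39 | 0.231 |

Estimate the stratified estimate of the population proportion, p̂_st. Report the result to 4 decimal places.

N = 3620; stratum weights W_h = N_h/N.
p̂_st = Σ W_h p̂_h = (1080·0.333 + 1040·0.108 + 560·0.606 + 440·0.667 + 500·0.231)/3620 = 0.33710

p̂_st ≈ 0.3371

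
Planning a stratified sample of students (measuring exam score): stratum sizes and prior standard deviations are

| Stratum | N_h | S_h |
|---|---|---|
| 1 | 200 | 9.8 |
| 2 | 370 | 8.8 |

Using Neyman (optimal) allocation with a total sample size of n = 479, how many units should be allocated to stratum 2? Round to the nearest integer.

Neyman allocation: n_h = n · N_h S_h / Σ N_i S_i, with n = 479.
  stratum 1: N_h·S_h = 200·9.8 = 1960.00
  stratum 2: N_h·S_h = 370·8.8 = 3256.00
Σ N_h S_h = 5216.00
n for stratum 2 = 479·3256.00/5216.00 = 299.008 → 299

299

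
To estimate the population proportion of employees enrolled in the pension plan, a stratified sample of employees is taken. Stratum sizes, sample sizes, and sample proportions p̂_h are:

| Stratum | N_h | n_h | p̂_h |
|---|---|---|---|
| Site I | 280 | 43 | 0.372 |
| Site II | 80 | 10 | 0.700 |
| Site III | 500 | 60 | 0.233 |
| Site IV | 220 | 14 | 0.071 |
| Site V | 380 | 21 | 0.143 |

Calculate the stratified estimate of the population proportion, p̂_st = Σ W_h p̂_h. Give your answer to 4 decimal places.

N = 1460; stratum weights W_h = N_h/N.
p̂_st = Σ W_h p̂_h = (280·0.372 + 80·0.700 + 500·0.233 + 220·0.071 + 380·0.143)/1460 = 0.23741

p̂_st ≈ 0.2374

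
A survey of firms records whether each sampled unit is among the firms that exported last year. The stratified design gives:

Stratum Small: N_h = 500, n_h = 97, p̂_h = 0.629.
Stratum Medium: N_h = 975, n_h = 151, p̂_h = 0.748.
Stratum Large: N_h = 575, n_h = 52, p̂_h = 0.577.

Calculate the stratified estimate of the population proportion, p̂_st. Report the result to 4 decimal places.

N = 2050; stratum weights W_h = N_h/N.
p̂_st = Σ W_h p̂_h = (500·0.629 + 975·0.748 + 575·0.577)/2050 = 0.67101

p̂_st ≈ 0.6710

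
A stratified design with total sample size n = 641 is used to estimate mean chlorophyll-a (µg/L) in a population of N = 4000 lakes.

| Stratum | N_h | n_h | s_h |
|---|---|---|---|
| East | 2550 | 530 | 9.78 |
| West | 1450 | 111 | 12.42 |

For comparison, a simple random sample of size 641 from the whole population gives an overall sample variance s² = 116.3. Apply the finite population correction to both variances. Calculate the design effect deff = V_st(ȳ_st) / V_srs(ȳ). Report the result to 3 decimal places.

V̂(ȳ_st) = Σ W_h² (1 − n_h/N_h) s_h²/n_h, with W_h = N_h/N and N = 4000:
  stratum East: (2550/4000)²·(1 − 530/2550)·9.78²/530 = 0.0580996
  stratum West: (1450/4000)²·(1 − 111/1450)·12.42²/111 = 0.168635
V_st = 0.226735
V_srs = (1 − 641/4000)·116.3/641 = 0.15236
deff = V_st / V_srs = 0.226735/0.15236 = 1.4882

deff ≈ 1.488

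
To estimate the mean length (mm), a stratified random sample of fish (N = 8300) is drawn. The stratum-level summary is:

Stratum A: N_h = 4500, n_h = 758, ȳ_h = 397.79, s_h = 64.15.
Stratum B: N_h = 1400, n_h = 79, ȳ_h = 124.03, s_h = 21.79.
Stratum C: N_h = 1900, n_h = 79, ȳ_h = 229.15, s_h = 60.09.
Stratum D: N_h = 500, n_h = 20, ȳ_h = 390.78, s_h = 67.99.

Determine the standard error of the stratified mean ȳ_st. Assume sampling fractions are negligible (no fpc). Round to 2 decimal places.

V̂(ȳ_st) = Σ W_h² s_h²/n_h, with W_h = N_h/N and N = 8300:
  stratum A: (4500/8300)²·64.15²/758 = 1.59585
  stratum B: (1400/8300)²·21.79²/79 = 0.170997
  stratum C: (1900/8300)²·60.09²/79 = 2.39513
  stratum D: (500/8300)²·67.99²/20 = 0.838772
V̂(ȳ_st) = 5.00075
SE(ȳ_st) = √5.00075 = 2.23624

SE(ȳ_st) ≈ 2.24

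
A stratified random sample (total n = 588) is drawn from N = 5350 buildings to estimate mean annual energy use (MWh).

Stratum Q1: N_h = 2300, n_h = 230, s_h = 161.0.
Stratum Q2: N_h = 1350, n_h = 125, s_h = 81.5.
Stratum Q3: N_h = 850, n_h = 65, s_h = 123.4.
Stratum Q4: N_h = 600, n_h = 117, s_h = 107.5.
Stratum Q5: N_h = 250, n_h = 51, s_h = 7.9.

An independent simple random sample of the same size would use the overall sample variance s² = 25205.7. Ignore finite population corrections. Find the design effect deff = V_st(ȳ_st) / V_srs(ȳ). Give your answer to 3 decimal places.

V̂(ȳ_st) = Σ W_h² s_h²/n_h, with W_h = N_h/N and N = 5350:
  stratum Q1: (2300/5350)²·161.0²/230 = 20.8292
  stratum Q2: (1350/5350)²·81.5²/125 = 3.38349
  stratum Q3: (850/5350)²·123.4²/65 = 5.91354
  stratum Q4: (600/5350)²·107.5²/117 = 1.2423
  stratum Q5: (250/5350)²·7.9²/51 = 0.00267212
V_st = 31.3712
V_srs = s²/n = 25205.7/588 = 42.8668
deff = V_st / V_srs = 31.3712/42.8668 = 0.7318

deff ≈ 0.732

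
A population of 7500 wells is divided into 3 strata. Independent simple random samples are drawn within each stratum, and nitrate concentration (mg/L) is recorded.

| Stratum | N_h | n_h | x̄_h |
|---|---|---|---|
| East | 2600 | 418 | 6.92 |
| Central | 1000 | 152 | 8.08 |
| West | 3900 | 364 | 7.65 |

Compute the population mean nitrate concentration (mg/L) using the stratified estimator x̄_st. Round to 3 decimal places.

x̄_st ≈ 7.454

N = Σ N_h = 7500. Stratum weights W_h = N_h/N.
x̄_st = (2600·6.92 + 1000·8.08 + 3900·7.65) / 7500 = 7.45427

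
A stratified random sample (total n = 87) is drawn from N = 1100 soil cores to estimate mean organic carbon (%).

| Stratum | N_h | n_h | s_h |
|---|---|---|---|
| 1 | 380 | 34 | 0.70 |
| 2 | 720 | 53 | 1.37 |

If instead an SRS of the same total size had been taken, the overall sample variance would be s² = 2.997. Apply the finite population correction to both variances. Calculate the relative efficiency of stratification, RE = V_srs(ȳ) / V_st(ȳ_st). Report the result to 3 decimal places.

V̂(ȳ_st) = Σ W_h² (1 − n_h/N_h) s_h²/n_h, with W_h = N_h/N and N = 1100:
  stratum 1: (380/1100)²·(1 − 34/380)·0.70²/34 = 0.001566
  stratum 2: (720/1100)²·(1 − 53/720)·1.37²/53 = 0.0140552
V_st = 0.0156212
V_srs = (1 − 87/1100)·2.997/87 = 0.0317237
Relative efficiency = V_srs / V_st = 0.0317237/0.0156212 = 2.0308

RE ≈ 2.031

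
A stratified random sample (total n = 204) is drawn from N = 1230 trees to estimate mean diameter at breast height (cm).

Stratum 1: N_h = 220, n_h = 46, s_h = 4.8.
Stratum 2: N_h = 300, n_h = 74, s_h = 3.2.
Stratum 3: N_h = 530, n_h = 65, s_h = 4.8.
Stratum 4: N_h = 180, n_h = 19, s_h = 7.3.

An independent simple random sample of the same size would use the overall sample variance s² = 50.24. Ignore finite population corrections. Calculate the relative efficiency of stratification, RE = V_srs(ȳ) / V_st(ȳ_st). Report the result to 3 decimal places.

V̂(ȳ_st) = Σ W_h² s_h²/n_h, with W_h = N_h/N and N = 1230:
  stratum 1: (220/1230)²·4.8²/46 = 0.0160236
  stratum 2: (300/1230)²·3.2²/74 = 0.00823191
  stratum 3: (530/1230)²·4.8²/65 = 0.0658128
  stratum 4: (180/1230)²·7.3²/19 = 0.0600658
V_st = 0.150134
V_srs = s²/n = 50.24/204 = 0.246275
Relative efficiency = V_srs / V_st = 0.246275/0.150134 = 1.6404

RE ≈ 1.640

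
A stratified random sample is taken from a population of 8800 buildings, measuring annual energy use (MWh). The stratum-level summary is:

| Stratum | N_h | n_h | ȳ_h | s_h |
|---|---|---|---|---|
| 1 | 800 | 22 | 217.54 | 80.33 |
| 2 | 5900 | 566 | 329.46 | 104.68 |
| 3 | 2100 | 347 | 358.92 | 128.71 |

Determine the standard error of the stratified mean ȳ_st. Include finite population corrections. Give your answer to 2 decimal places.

SE(ȳ_st) ≈ 3.53

V̂(ȳ_st) = Σ W_h² (1 − n_h/N_h) s_h²/n_h, with W_h = N_h/N and N = 8800:
  stratum 1: (800/8800)²·(1 − 22/800)·80.33²/22 = 2.35742
  stratum 2: (5900/8800)²·(1 − 566/5900)·104.68²/566 = 7.86775
  stratum 3: (2100/8800)²·(1 − 347/2100)·128.71²/347 = 2.2695
V̂(ȳ_st) = 12.4947
SE(ȳ_st) = √12.4947 = 3.53478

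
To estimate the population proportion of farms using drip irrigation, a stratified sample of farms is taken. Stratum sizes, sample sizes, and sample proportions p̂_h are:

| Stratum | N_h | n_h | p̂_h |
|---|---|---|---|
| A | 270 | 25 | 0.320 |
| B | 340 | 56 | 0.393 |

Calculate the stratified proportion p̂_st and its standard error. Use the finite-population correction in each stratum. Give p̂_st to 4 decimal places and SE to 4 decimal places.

p̂_st ≈ 0.3607, SE ≈ 0.0523

N = 610; stratum weights W_h = N_h/N.
p̂_st = Σ W_h p̂_h = (270·0.320 + 340·0.393)/610 = 0.36069
V̂(p̂_st) = Σ W_h² (1 − n_h/N_h) p̂_h(1−p̂_h)/(n_h−1):
  stratum A: (270/610)²·(1 − 25/270)·0.320·0.680/24 = 0.00161182
  stratum B: (340/610)²·(1 − 56/340)·0.393·0.607/55 = 0.00112553
V̂(p̂_st) = 0.00273735; SE = √V̂ = 0.0523197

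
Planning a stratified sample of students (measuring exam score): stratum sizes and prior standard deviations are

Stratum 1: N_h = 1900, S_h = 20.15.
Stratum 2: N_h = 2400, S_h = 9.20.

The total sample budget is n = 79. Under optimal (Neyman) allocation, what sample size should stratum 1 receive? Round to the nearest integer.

50

Neyman allocation: n_h = n · N_h S_h / Σ N_i S_i, with n = 79.
  stratum 1: N_h·S_h = 1900·20.15 = 38285.00
  stratum 2: N_h·S_h = 2400·9.20 = 22080.00
Σ N_h S_h = 60365.00
n for stratum 1 = 79·38285.00/60365.00 = 50.104 → 50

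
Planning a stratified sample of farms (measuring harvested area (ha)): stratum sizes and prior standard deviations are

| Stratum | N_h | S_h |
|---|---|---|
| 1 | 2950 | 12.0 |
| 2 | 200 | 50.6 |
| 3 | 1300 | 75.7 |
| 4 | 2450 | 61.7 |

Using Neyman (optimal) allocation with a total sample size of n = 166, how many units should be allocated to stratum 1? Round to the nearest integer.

Neyman allocation: n_h = n · N_h S_h / Σ N_i S_i, with n = 166.
  stratum 1: N_h·S_h = 2950·12.0 = 35400.00
  stratum 2: N_h·S_h = 200·50.6 = 10120.00
  stratum 3: N_h·S_h = 1300·75.7 = 98410.00
  stratum 4: N_h·S_h = 2450·61.7 = 151165.00
Σ N_h S_h = 295095.00
n for stratum 1 = 166·35400.00/295095.00 = 19.914 → 20

20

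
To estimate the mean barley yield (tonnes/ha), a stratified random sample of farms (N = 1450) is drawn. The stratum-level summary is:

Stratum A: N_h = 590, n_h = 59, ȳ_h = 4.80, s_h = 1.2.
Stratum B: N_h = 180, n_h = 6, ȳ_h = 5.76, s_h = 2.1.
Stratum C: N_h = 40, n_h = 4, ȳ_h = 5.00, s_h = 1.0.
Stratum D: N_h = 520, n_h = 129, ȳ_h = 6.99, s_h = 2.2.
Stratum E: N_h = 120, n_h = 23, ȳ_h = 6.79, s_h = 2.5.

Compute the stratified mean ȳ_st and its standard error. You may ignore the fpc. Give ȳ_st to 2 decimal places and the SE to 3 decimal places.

ȳ_st = Σ W_h ȳ_h = (590·4.80 + 180·5.76 + 40·5.00 + 520·6.99 + 120·6.79)/1450 = 5.87476
V̂(ȳ_st) = Σ W_h² s_h²/n_h, with W_h = N_h/N and N = 1450:
  stratum A: (590/1450)²·1.2²/59 = 0.0040409
  stratum B: (180/1450)²·2.1²/6 = 0.0113265
  stratum C: (40/1450)²·1.0²/4 = 0.00019025
  stratum D: (520/1450)²·2.2²/129 = 0.00482532
  stratum E: (120/1450)²·2.5²/23 = 0.00186114
V̂(ȳ_st) = 0.0222441
SE(ȳ_st) = √0.0222441 = 0.149145

ȳ_st ≈ 5.87, SE ≈ 0.149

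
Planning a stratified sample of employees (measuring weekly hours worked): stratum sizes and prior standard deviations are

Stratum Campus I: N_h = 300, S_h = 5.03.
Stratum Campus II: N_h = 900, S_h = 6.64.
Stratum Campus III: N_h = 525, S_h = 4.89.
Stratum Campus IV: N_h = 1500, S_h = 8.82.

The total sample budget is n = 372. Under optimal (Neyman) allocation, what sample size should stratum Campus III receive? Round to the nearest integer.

41

Neyman allocation: n_h = n · N_h S_h / Σ N_i S_i, with n = 372.
  stratum Campus I: N_h·S_h = 300·5.03 = 1509.00
  stratum Campus II: N_h·S_h = 900·6.64 = 5976.00
  stratum Campus III: N_h·S_h = 525·4.89 = 2567.25
  stratum Campus IV: N_h·S_h = 1500·8.82 = 13230.00
Σ N_h S_h = 23282.25
n for stratum Campus III = 372·2567.25/23282.25 = 41.019 → 41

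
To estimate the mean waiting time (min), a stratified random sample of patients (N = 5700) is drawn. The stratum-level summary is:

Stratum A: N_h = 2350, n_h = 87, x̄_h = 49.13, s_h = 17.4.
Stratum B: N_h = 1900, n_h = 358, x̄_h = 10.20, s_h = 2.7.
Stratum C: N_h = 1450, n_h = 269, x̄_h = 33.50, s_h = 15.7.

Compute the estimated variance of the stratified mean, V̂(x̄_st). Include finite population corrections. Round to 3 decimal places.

V̂(x̄_st) ≈ 0.620

V̂(x̄_st) = Σ W_h² (1 − n_h/N_h) s_h²/n_h, with W_h = N_h/N and N = 5700:
  stratum A: (2350/5700)²·(1 − 87/2350)·17.4²/87 = 0.569616
  stratum B: (1900/5700)²·(1 − 358/1900)·2.7²/358 = 0.00183625
  stratum C: (1450/5700)²·(1 − 269/1450)·15.7²/269 = 0.0482965
V̂(x̄_st) = 0.619748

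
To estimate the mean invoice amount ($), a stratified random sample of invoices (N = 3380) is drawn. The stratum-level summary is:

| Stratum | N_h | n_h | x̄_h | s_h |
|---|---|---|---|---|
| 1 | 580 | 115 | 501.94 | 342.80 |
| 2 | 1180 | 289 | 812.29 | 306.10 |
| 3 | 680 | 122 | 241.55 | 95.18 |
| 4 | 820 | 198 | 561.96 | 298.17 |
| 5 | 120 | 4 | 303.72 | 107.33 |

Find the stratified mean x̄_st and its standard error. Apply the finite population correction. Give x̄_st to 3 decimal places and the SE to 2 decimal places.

x̄_st = Σ W_h x̄_h = (580·501.94 + 1180·812.29 + 680·241.55 + 820·561.96 + 120·303.72)/3380 = 565.42456
V̂(x̄_st) = Σ W_h² (1 − n_h/N_h) s_h²/n_h, with W_h = N_h/N and N = 3380:
  stratum 1: (580/3380)²·(1 − 115/580)·342.80²/115 = 24.123
  stratum 2: (1180/3380)²·(1 − 289/1180)·306.10²/289 = 29.837
  stratum 3: (680/3380)²·(1 − 122/680)·95.18²/122 = 2.46627
  stratum 4: (820/3380)²·(1 − 198/820)·298.17²/198 = 20.0463
  stratum 5: (120/3380)²·(1 − 4/120)·107.33²/4 = 3.50904
V̂(x̄_st) = 79.9816
SE(x̄_st) = √79.9816 = 8.94324

x̄_st ≈ 565.425, SE ≈ 8.94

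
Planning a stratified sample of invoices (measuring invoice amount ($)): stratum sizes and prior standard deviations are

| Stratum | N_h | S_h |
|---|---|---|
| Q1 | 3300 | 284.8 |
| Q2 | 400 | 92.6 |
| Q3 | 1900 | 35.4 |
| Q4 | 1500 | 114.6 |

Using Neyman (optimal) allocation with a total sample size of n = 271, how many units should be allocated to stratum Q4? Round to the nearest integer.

Neyman allocation: n_h = n · N_h S_h / Σ N_i S_i, with n = 271.
  stratum Q1: N_h·S_h = 3300·284.8 = 939840.00
  stratum Q2: N_h·S_h = 400·92.6 = 37040.00
  stratum Q3: N_h·S_h = 1900·35.4 = 67260.00
  stratum Q4: N_h·S_h = 1500·114.6 = 171900.00
Σ N_h S_h = 1216040.00
n for stratum Q4 = 271·171900.00/1216040.00 = 38.309 → 38

38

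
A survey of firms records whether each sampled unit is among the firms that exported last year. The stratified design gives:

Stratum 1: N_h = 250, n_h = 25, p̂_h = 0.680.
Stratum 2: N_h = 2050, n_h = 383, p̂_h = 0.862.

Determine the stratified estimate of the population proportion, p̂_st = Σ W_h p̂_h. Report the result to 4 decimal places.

p̂_st ≈ 0.8422

N = 2300; stratum weights W_h = N_h/N.
p̂_st = Σ W_h p̂_h = (250·0.680 + 2050·0.862)/2300 = 0.84222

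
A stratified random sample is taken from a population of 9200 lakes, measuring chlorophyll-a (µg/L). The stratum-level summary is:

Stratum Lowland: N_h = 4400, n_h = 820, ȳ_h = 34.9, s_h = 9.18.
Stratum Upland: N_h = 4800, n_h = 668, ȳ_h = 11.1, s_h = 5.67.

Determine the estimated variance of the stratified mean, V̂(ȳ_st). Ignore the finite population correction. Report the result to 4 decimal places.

V̂(ȳ_st) = Σ W_h² s_h²/n_h, with W_h = N_h/N and N = 9200:
  stratum Lowland: (4400/9200)²·9.18²/820 = 0.0235072
  stratum Upland: (4800/9200)²·5.67²/668 = 0.0131008
V̂(ȳ_st) = 0.036608

V̂(ȳ_st) ≈ 0.0366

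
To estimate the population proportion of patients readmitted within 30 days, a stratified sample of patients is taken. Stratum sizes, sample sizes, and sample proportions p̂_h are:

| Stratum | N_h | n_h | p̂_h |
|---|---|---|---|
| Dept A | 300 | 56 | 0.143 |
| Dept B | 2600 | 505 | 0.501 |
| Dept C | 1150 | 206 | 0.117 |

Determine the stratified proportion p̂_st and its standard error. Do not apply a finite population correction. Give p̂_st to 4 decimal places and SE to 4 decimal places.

N = 4050; stratum weights W_h = N_h/N.
p̂_st = Σ W_h p̂_h = (300·0.143 + 2600·0.501 + 1150·0.117)/4050 = 0.36544
V̂(p̂_st) = Σ W_h² p̂_h(1−p̂_h)/(n_h−1):
  stratum Dept A: (300/4050)²·0.143·0.857/55 = 1.22261e-05
  stratum Dept B: (2600/4050)²·0.501·0.499/504 = 0.00020443
  stratum Dept C: (1150/4050)²·0.117·0.883/205 = 4.06329e-05
V̂(p̂_st) = 0.000257289; SE = √V̂ = 0.0160402

p̂_st ≈ 0.3654, SE ≈ 0.0160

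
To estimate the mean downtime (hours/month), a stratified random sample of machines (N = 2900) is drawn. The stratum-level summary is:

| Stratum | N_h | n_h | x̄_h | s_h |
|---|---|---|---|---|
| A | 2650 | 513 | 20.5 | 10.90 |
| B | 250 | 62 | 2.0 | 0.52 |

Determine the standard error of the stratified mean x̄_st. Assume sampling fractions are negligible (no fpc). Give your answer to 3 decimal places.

V̂(x̄_st) = Σ W_h² s_h²/n_h, with W_h = N_h/N and N = 2900:
  stratum A: (2650/2900)²·10.90²/513 = 0.193389
  stratum B: (250/2900)²·0.52²/62 = 3.24115e-05
V̂(x̄_st) = 0.193421
SE(x̄_st) = √0.193421 = 0.439797

SE(x̄_st) ≈ 0.440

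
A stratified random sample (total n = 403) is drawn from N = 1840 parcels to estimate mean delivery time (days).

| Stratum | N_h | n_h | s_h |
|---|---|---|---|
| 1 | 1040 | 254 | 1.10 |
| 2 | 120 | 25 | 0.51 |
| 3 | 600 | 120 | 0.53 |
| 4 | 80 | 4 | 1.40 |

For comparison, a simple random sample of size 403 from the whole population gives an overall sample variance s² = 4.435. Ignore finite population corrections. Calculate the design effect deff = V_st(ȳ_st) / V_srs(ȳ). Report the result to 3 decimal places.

deff ≈ 0.249

V̂(ȳ_st) = Σ W_h² s_h²/n_h, with W_h = N_h/N and N = 1840:
  stratum 1: (1040/1840)²·1.10²/254 = 0.00152189
  stratum 2: (120/1840)²·0.51²/25 = 4.42514e-05
  stratum 3: (600/1840)²·0.53²/120 = 0.000248907
  stratum 4: (80/1840)²·1.40²/4 = 0.000926276
V_st = 0.00274132
V_srs = s²/n = 4.435/403 = 0.011005
deff = V_st / V_srs = 0.00274132/0.011005 = 0.2491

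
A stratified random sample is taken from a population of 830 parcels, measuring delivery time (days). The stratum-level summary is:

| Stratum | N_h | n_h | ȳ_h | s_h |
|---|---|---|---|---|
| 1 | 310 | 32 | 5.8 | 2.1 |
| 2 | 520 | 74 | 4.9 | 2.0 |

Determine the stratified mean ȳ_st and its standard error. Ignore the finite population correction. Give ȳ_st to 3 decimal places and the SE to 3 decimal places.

ȳ_st ≈ 5.236, SE ≈ 0.201

ȳ_st = Σ W_h ȳ_h = (310·5.8 + 520·4.9)/830 = 5.23614
V̂(ȳ_st) = Σ W_h² s_h²/n_h, with W_h = N_h/N and N = 830:
  stratum 1: (310/830)²·2.1²/32 = 0.0192245
  stratum 2: (520/830)²·2.0²/74 = 0.0212167
V̂(ȳ_st) = 0.0404413
SE(ȳ_st) = √0.0404413 = 0.2011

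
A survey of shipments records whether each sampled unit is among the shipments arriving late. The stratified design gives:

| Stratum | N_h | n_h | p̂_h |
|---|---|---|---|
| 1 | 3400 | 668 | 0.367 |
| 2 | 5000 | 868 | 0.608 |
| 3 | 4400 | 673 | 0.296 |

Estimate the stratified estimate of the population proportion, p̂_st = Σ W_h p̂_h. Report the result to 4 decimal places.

p̂_st ≈ 0.4367

N = 12800; stratum weights W_h = N_h/N.
p̂_st = Σ W_h p̂_h = (3400·0.367 + 5000·0.608 + 4400·0.296)/12800 = 0.43673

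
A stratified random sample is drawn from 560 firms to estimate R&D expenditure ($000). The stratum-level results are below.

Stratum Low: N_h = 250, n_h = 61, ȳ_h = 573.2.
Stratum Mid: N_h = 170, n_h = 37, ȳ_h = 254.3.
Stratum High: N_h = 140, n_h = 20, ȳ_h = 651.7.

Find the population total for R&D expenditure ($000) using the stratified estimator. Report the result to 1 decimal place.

τ̂_st ≈ 277769.0

τ̂_st = Σ N_h ȳ_h = 250·573.2 + 170·254.3 + 140·651.7 = 277769.0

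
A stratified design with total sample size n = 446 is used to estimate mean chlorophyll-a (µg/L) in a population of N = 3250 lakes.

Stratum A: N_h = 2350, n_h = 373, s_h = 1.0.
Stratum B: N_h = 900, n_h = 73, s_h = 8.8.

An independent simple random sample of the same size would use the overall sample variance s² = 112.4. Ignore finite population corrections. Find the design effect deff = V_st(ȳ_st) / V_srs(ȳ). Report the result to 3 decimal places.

deff ≈ 0.328

V̂(ȳ_st) = Σ W_h² s_h²/n_h, with W_h = N_h/N and N = 3250:
  stratum A: (2350/3250)²·1.0²/373 = 0.00140172
  stratum B: (900/3250)²·8.8²/73 = 0.0813506
V_st = 0.0827523
V_srs = s²/n = 112.4/446 = 0.252018
deff = V_st / V_srs = 0.0827523/0.252018 = 0.3284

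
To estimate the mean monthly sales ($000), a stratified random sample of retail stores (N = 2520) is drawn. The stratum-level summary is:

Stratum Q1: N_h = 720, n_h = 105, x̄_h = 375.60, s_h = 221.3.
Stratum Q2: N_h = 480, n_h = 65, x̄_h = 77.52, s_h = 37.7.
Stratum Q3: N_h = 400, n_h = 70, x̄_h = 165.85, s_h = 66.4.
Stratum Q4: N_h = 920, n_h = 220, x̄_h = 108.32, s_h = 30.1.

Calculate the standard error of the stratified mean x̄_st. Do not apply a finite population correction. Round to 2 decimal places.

V̂(x̄_st) = Σ W_h² s_h²/n_h, with W_h = N_h/N and N = 2520:
  stratum Q1: (720/2520)²·221.3²/105 = 38.0748
  stratum Q2: (480/2520)²·37.7²/65 = 0.793324
  stratum Q3: (400/2520)²·66.4²/70 = 1.58693
  stratum Q4: (920/2520)²·30.1²/220 = 0.548889
V̂(x̄_st) = 41.0039
SE(x̄_st) = √41.0039 = 6.40343

SE(x̄_st) ≈ 6.40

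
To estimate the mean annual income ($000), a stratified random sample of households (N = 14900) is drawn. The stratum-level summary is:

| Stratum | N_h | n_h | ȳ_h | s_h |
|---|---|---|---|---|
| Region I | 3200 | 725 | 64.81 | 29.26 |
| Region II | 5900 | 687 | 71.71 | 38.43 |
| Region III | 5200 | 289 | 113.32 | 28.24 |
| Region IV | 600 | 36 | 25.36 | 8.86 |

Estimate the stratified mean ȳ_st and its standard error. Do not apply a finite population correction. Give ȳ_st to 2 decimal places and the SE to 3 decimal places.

ȳ_st = Σ W_h ȳ_h = (3200·64.81 + 5900·71.71 + 5200·113.32 + 600·25.36)/14900 = 82.88329
V̂(ȳ_st) = Σ W_h² s_h²/n_h, with W_h = N_h/N and N = 14900:
  stratum Region I: (3200/14900)²·29.26²/725 = 0.0544676
  stratum Region II: (5900/14900)²·38.43²/687 = 0.337066
  stratum Region III: (5200/14900)²·28.24²/289 = 0.336098
  stratum Region IV: (600/14900)²·8.86²/36 = 0.00353586
V̂(ȳ_st) = 0.731168
SE(ȳ_st) = √0.731168 = 0.855083

ȳ_st ≈ 82.88, SE ≈ 0.855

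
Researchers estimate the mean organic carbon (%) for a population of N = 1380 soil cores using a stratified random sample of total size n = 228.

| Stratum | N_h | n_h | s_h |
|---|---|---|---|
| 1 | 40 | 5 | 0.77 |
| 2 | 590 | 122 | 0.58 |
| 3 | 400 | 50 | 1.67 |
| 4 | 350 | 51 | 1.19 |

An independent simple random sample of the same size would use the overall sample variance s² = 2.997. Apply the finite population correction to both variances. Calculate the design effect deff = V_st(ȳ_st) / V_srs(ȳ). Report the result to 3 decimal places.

V̂(ȳ_st) = Σ W_h² (1 − n_h/N_h) s_h²/n_h, with W_h = N_h/N and N = 1380:
  stratum 1: (40/1380)²·(1 − 5/40)·0.77²/5 = 8.71729e-05
  stratum 2: (590/1380)²·(1 − 122/590)·0.58²/122 = 0.000399794
  stratum 3: (400/1380)²·(1 − 50/400)·1.67²/50 = 0.00410046
  stratum 4: (350/1380)²·(1 − 51/350)·1.19²/51 = 0.00152583
V_st = 0.00611325
V_srs = (1 − 228/1380)·2.997/228 = 0.010973
deff = V_st / V_srs = 0.00611325/0.010973 = 0.5571

deff ≈ 0.557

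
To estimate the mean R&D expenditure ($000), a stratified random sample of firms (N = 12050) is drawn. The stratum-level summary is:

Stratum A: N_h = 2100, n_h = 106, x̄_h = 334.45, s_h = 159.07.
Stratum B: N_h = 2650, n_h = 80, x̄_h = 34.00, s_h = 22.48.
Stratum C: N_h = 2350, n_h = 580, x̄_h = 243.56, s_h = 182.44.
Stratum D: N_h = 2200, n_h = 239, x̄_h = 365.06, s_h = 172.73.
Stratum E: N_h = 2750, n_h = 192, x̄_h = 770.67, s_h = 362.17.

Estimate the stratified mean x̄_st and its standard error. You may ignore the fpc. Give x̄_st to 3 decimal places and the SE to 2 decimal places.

x̄_st = Σ W_h x̄_h = (2100·334.45 + 2650·34.00 + 2350·243.56 + 2200·365.06 + 2750·770.67)/12050 = 355.79133
V̂(x̄_st) = Σ W_h² s_h²/n_h, with W_h = N_h/N and N = 12050:
  stratum A: (2100/12050)²·159.07²/106 = 7.24995
  stratum B: (2650/12050)²·22.48²/80 = 0.305506
  stratum C: (2350/12050)²·182.44²/580 = 2.1826
  stratum D: (2200/12050)²·172.73²/239 = 4.16111
  stratum E: (2750/12050)²·362.17²/192 = 35.5807
V̂(x̄_st) = 49.4799
SE(x̄_st) = √49.4799 = 7.0342

x̄_st ≈ 355.791, SE ≈ 7.03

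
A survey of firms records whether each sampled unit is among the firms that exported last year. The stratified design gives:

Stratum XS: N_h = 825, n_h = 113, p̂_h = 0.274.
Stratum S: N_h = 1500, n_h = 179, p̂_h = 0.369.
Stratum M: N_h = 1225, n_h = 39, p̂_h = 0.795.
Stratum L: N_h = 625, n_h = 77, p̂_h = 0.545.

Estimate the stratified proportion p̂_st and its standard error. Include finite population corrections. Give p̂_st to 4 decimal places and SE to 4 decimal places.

N = 4175; stratum weights W_h = N_h/N.
p̂_st = Σ W_h p̂_h = (825·0.274 + 1500·0.369 + 1225·0.795 + 625·0.545)/4175 = 0.50157
V̂(p̂_st) = Σ W_h² (1 − n_h/N_h) p̂_h(1−p̂_h)/(n_h−1):
  stratum XS: (825/4175)²·(1 − 113/825)·0.274·0.726/112 = 5.98536e-05
  stratum S: (1500/4175)²·(1 − 179/1500)·0.369·0.631/178 = 0.000148702
  stratum M: (1225/4175)²·(1 − 39/1225)·0.795·0.205/38 = 0.000357475
  stratum L: (625/4175)²·(1 − 77/625)·0.545·0.455/76 = 6.41124e-05
V̂(p̂_st) = 0.000630143; SE = √V̂ = 0.0251026

p̂_st ≈ 0.5016, SE ≈ 0.0251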